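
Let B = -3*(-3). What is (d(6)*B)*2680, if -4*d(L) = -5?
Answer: 30150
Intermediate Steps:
d(L) = 5/4 (d(L) = -¼*(-5) = 5/4)
B = 9
(d(6)*B)*2680 = ((5/4)*9)*2680 = (45/4)*2680 = 30150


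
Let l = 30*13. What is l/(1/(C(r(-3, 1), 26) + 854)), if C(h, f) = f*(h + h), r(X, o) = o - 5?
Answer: 251940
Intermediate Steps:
r(X, o) = -5 + o
l = 390
C(h, f) = 2*f*h (C(h, f) = f*(2*h) = 2*f*h)
l/(1/(C(r(-3, 1), 26) + 854)) = 390/(1/(2*26*(-5 + 1) + 854)) = 390/(1/(2*26*(-4) + 854)) = 390/(1/(-208 + 854)) = 390/(1/646) = 390*646 = 251940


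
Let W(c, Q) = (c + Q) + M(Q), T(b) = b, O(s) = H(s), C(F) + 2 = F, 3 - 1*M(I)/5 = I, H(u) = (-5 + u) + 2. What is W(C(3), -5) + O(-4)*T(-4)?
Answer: 64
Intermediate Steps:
H(u) = -3 + u
M(I) = 15 - 5*I
C(F) = -2 + F
O(s) = -3 + s
W(c, Q) = 15 + c - 4*Q (W(c, Q) = (c + Q) + (15 - 5*Q) = (Q + c) + (15 - 5*Q) = 15 + c - 4*Q)
W(C(3), -5) + O(-4)*T(-4) = (15 + (-2 + 3) - 4*(-5)) + (-3 - 4)*(-4) = (15 + 1 + 20) - 7*(-4) = 36 + 28 = 64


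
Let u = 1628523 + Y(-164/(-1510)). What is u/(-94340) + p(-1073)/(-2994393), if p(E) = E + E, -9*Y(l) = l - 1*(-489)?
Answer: -2761076158679987/159960548919825 ≈ -17.261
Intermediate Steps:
Y(l) = -163/3 - l/9 (Y(l) = -(l - 1*(-489))/9 = -(l + 489)/9 = -(489 + l)/9 = -163/3 - l/9)
p(E) = 2*E
u = 11065444508/6795 (u = 1628523 + (-163/3 - (-164)/(9*(-1510))) = 1628523 + (-163/3 - (-164)*(-1)/(9*1510)) = 1628523 + (-163/3 - ⅑*82/755) = 1628523 + (-163/3 - 82/6795) = 1628523 - 369277/6795 = 11065444508/6795 ≈ 1.6285e+6)
u/(-94340) + p(-1073)/(-2994393) = (11065444508/6795)/(-94340) + (2*(-1073))/(-2994393) = (11065444508/6795)*(-1/94340) - 2146*(-1/2994393) = -2766361127/160260075 + 2146/2994393 = -2761076158679987/159960548919825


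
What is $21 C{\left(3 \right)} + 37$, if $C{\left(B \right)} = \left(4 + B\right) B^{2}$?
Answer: $1360$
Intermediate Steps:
$C{\left(B \right)} = B^{2} \left(4 + B\right)$
$21 C{\left(3 \right)} + 37 = 21 \cdot 3^{2} \left(4 + 3\right) + 37 = 21 \cdot 9 \cdot 7 + 37 = 21 \cdot 63 + 37 = 1323 + 37 = 1360$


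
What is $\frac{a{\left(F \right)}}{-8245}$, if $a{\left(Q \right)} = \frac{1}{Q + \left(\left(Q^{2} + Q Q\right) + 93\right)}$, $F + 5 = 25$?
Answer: $- \frac{1}{7527685} \approx -1.3284 \cdot 10^{-7}$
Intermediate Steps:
$F = 20$ ($F = -5 + 25 = 20$)
$a{\left(Q \right)} = \frac{1}{93 + Q + 2 Q^{2}}$ ($a{\left(Q \right)} = \frac{1}{Q + \left(\left(Q^{2} + Q^{2}\right) + 93\right)} = \frac{1}{Q + \left(2 Q^{2} + 93\right)} = \frac{1}{Q + \left(93 + 2 Q^{2}\right)} = \frac{1}{93 + Q + 2 Q^{2}}$)
$\frac{a{\left(F \right)}}{-8245} = \frac{1}{\left(93 + 20 + 2 \cdot 20^{2}\right) \left(-8245\right)} = \frac{1}{93 + 20 + 2 \cdot 400} \left(- \frac{1}{8245}\right) = \frac{1}{93 + 20 + 800} \left(- \frac{1}{8245}\right) = \frac{1}{913} \left(- \frac{1}{8245}\right) = - \frac{1}{7527685}$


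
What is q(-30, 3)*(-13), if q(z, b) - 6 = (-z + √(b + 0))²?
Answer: -11817 - 780*√3 ≈ -13168.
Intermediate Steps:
q(z, b) = 6 + (√b - z)² (q(z, b) = 6 + (-z + √(b + 0))² = 6 + (-z + √b)² = 6 + (√b - z)²)
q(-30, 3)*(-13) = (6 + (√3 - 1*(-30))²)*(-13) = (6 + (√3 + 30)²)*(-13) = (6 + (30 + √3)²)*(-13) = -78 - 13*(30 + √3)²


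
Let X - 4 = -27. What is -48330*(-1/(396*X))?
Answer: -2685/506 ≈ -5.3063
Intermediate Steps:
X = -23 (X = 4 - 27 = -23)
-48330*(-1/(396*X)) = -48330/(-11*(-23)*36) = -48330/(253*36) = -48330/9108 = -48330*1/9108 = -2685/506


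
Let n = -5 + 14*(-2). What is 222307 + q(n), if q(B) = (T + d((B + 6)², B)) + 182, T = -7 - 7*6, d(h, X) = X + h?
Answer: 223136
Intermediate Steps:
T = -49 (T = -7 - 42 = -49)
n = -33 (n = -5 - 28 = -33)
q(B) = 133 + B + (6 + B)² (q(B) = (-49 + (B + (B + 6)²)) + 182 = (-49 + (B + (6 + B)²)) + 182 = (-49 + B + (6 + B)²) + 182 = 133 + B + (6 + B)²)
222307 + q(n) = 222307 + (133 - 33 + (6 - 33)²) = 222307 + (133 - 33 + (-27)²) = 222307 + (133 - 33 + 729) = 222307 + 829 = 223136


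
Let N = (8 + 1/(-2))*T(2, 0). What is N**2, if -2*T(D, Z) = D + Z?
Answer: 225/4 ≈ 56.250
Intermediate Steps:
T(D, Z) = -D/2 - Z/2 (T(D, Z) = -(D + Z)/2 = -D/2 - Z/2)
N = -15/2 (N = (8 + 1/(-2))*(-1/2*2 - 1/2*0) = (8 - 1/2)*(-1 + 0) = (15/2)*(-1) = -15/2 ≈ -7.5000)
N**2 = (-15/2)**2 = 225/4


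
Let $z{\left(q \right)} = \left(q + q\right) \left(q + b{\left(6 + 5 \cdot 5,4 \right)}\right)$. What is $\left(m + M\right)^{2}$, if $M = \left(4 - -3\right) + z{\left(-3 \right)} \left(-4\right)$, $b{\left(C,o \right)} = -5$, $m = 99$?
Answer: $7396$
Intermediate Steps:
$z{\left(q \right)} = 2 q \left(-5 + q\right)$ ($z{\left(q \right)} = \left(q + q\right) \left(q - 5\right) = 2 q \left(-5 + q\right)$)
$M = -185$ ($M = \left(4 - -3\right) + 2 \left(-3\right) \left(-5 - 3\right) \left(-4\right) = \left(4 + 3\right) + 2 \left(-3\right) \left(-8\right) \left(-4\right) = 7 + 48 \left(-4\right) = 7 - 192 = -185$)
$\left(m + M\right)^{2} = \left(99 - 185\right)^{2} = \left(-86\right)^{2} = 7396$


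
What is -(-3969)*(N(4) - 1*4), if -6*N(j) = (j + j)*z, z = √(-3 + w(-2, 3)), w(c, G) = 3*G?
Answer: -15876 - 5292*√6 ≈ -28839.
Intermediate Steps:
z = √6 (z = √(-3 + 3*3) = √(-3 + 9) = √6 ≈ 2.4495)
N(j) = -j*√6/3 (N(j) = -(j + j)*√6/6 = -2*j*√6/6 = -j*√6/3)
-(-3969)*(N(4) - 1*4) = -(-3969)*(-⅓*4*√6 - 1*4) = -(-3969)*(-4*√6/3 - 4) = -(-3969)*(-4 - 4*√6/3) = -441*(36 + 12*√6) = -15876 - 5292*√6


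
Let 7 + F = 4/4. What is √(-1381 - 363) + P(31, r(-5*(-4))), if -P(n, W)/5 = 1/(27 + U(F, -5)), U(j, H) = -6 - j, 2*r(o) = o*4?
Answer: -5/27 + 4*I*√109 ≈ -0.18519 + 41.761*I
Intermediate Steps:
F = -6 (F = -7 + 4/4 = -7 + 4*(¼) = -7 + 1 = -6)
r(o) = 2*o (r(o) = (o*4)/2 = (4*o)/2 = 2*o)
P(n, W) = -5/27 (P(n, W) = -5/(27 + (-6 - 1*(-6))) = -5/(27 + (-6 + 6)) = -5/(27 + 0) = -5/27)
√(-1381 - 363) + P(31, r(-5*(-4))) = √(-1381 - 363) - 5/27 = √(-1744) - 5/27 = 4*I*√109 - 5/27 = -5/27 + 4*I*√109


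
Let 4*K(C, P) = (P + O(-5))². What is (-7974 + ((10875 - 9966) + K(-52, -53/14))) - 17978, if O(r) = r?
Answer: -19618583/784 ≈ -25024.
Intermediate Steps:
K(C, P) = (-5 + P)²/4 (K(C, P) = (P - 5)²/4 = (-5 + P)²/4)
(-7974 + ((10875 - 9966) + K(-52, -53/14))) - 17978 = (-7974 + ((10875 - 9966) + (-5 - 53/14)²/4)) - 17978 = (-7974 + (909 + (-5 - 53*1/14)²/4)) - 17978 = (-7974 + (909 + (-5 - 53/14)²/4)) - 17978 = (-7974 + (909 + (-123/14)²/4)) - 17978 = (-7974 + (909 + (¼)*(15129/196))) - 17978 = (-7974 + (909 + 15129/784)) - 17978 = (-7974 + 727785/784) - 17978 = -5523831/784 - 17978 = -19618583/784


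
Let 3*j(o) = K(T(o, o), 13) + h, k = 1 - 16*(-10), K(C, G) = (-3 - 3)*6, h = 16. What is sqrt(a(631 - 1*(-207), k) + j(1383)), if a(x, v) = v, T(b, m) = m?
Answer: sqrt(1389)/3 ≈ 12.423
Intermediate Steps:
K(C, G) = -36 (K(C, G) = -6*6 = -36)
k = 161 (k = 1 + 160 = 161)
j(o) = -20/3 (j(o) = (-36 + 16)/3 = (1/3)*(-20) = -20/3)
sqrt(a(631 - 1*(-207), k) + j(1383)) = sqrt(161 - 20/3) = sqrt(463/3) = sqrt(1389)/3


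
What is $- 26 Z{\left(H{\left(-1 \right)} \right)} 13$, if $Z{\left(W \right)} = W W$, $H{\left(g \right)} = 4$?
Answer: $-5408$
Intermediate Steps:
$Z{\left(W \right)} = W^{2}$
$- 26 Z{\left(H{\left(-1 \right)} \right)} 13 = - 26 \cdot 4^{2} \cdot 13 = \left(-26\right) 16 \cdot 13 = \left(-416\right) 13 = -5408$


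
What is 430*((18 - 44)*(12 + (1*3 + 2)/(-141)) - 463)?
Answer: -46932350/141 ≈ -3.3285e+5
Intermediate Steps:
430*((18 - 44)*(12 + (1*3 + 2)/(-141)) - 463) = 430*(-26*(12 + (3 + 2)*(-1/141)) - 463) = 430*(-26*(12 + 5*(-1/141)) - 463) = 430*(-26*(12 - 5/141) - 463) = 430*(-26*1687/141 - 463) = 430*(-43862/141 - 463) = 430*(-109145/141) = -46932350/141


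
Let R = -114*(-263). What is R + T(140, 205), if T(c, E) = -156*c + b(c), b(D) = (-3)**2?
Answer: 8151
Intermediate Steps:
b(D) = 9
R = 29982
T(c, E) = 9 - 156*c (T(c, E) = -156*c + 9 = 9 - 156*c)
R + T(140, 205) = 29982 + (9 - 156*140) = 29982 + (9 - 21840) = 29982 - 21831 = 8151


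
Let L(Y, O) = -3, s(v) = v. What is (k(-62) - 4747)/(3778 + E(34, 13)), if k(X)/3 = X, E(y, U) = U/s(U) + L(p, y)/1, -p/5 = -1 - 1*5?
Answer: -4933/3776 ≈ -1.3064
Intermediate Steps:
p = 30 (p = -5*(-1 - 1*5) = -5*(-1 - 5) = -5*(-6) = 30)
E(y, U) = -2 (E(y, U) = U/U - 3/1 = 1 - 3*1 = 1 - 3 = -2)
k(X) = 3*X
(k(-62) - 4747)/(3778 + E(34, 13)) = (3*(-62) - 4747)/(3778 - 2) = (-186 - 4747)/3776 = -4933*1/3776 = -4933/3776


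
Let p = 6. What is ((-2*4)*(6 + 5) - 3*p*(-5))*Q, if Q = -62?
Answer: -124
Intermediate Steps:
((-2*4)*(6 + 5) - 3*p*(-5))*Q = ((-2*4)*(6 + 5) - 3*6*(-5))*(-62) = (-8*11 - 18*(-5))*(-62) = (-88 + 90)*(-62) = 2*(-62) = -124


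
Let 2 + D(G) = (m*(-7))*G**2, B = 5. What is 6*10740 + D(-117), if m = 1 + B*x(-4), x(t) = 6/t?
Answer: 1374575/2 ≈ 6.8729e+5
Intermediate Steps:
m = -13/2 (m = 1 + 5*(6/(-4)) = 1 + 5*(6*(-1/4)) = 1 + 5*(-3/2) = 1 - 15/2 = -13/2 ≈ -6.5000)
D(G) = -2 + 91*G**2/2 (D(G) = -2 + (-13/2*(-7))*G**2 = -2 + 91*G**2/2)
6*10740 + D(-117) = 6*10740 + (-2 + (91/2)*(-117)**2) = 64440 + (-2 + (91/2)*13689) = 64440 + (-2 + 1245699/2) = 64440 + 1245695/2 = 1374575/2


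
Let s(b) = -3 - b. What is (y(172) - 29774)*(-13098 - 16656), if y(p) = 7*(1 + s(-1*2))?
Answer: 885895596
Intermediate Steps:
y(p) = 0 (y(p) = 7*(1 + (-3 - (-1)*2)) = 7*(1 + (-3 - 1*(-2))) = 7*(1 + (-3 + 2)) = 7*(1 - 1) = 7*0 = 0)
(y(172) - 29774)*(-13098 - 16656) = (0 - 29774)*(-13098 - 16656) = -29774*(-29754) = 885895596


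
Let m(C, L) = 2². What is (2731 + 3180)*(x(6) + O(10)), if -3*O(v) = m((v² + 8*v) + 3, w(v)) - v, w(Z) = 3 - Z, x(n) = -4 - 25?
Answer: -159597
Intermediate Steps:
x(n) = -29
m(C, L) = 4
O(v) = -4/3 + v/3 (O(v) = -(4 - v)/3 = -4/3 + v/3)
(2731 + 3180)*(x(6) + O(10)) = (2731 + 3180)*(-29 + (-4/3 + (⅓)*10)) = 5911*(-29 + (-4/3 + 10/3)) = 5911*(-29 + 2) = 5911*(-27) = -159597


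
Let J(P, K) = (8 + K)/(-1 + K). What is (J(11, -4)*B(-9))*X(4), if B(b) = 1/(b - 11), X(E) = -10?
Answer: -2/5 ≈ -0.40000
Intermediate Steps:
J(P, K) = (8 + K)/(-1 + K)
B(b) = 1/(-11 + b)
(J(11, -4)*B(-9))*X(4) = (((8 - 4)/(-1 - 4))/(-11 - 9))*(-10) = ((4/(-5))/(-20))*(-10) = (-1/5*4*(-1/20))*(-10) = -4/5*(-1/20)*(-10) = (1/25)*(-10) = -2/5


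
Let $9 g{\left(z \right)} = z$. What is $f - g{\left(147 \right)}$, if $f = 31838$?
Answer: $\frac{95465}{3} \approx 31822.0$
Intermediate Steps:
$g{\left(z \right)} = \frac{z}{9}$
$f - g{\left(147 \right)} = 31838 - \frac{1}{9} \cdot 147 = 31838 - \frac{49}{3} = \frac{95465}{3}$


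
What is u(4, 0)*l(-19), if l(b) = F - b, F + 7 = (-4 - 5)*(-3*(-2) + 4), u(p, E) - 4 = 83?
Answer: -6786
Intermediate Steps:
u(p, E) = 87 (u(p, E) = 4 + 83 = 87)
F = -97 (F = -7 + (-4 - 5)*(-3*(-2) + 4) = -7 - 9*(6 + 4) = -7 - 9*10 = -7 - 90 = -97)
l(b) = -97 - b
u(4, 0)*l(-19) = 87*(-97 - 1*(-19)) = 87*(-97 + 19) = 87*(-78) = -6786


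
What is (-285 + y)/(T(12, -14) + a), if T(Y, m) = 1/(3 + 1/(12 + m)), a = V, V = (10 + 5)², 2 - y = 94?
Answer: -1885/1127 ≈ -1.6726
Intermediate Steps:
y = -92 (y = 2 - 1*94 = 2 - 94 = -92)
V = 225 (V = 15² = 225)
a = 225
(-285 + y)/(T(12, -14) + a) = (-285 - 92)/((12 - 14)/(37 + 3*(-14)) + 225) = -377/(-2/(37 - 42) + 225) = -377/(-2/(-5) + 225) = -377/(-⅕*(-2) + 225) = -377/(⅖ + 225) = -377/1127/5 = -377*5/1127 = -1885/1127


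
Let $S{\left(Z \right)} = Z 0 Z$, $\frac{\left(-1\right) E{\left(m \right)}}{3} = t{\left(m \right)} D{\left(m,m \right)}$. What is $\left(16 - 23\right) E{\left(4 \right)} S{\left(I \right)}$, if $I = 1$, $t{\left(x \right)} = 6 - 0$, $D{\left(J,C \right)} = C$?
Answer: $0$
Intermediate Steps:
$t{\left(x \right)} = 6$ ($t{\left(x \right)} = 6 + 0 = 6$)
$E{\left(m \right)} = - 18 m$ ($E{\left(m \right)} = - 3 \cdot 6 m = - 18 m$)
$S{\left(Z \right)} = 0$ ($S{\left(Z \right)} = 0 Z = 0$)
$\left(16 - 23\right) E{\left(4 \right)} S{\left(I \right)} = \left(16 - 23\right) \left(\left(-18\right) 4\right) 0 = \left(-7\right) \left(-72\right) 0 = 504 \cdot 0 = 0$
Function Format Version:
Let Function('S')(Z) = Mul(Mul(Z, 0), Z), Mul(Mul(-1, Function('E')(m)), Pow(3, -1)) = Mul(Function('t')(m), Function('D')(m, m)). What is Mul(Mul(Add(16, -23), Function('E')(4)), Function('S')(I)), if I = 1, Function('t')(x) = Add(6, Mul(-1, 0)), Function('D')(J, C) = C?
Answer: 0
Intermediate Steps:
Function('t')(x) = 6 (Function('t')(x) = Add(6, 0) = 6)
Function('E')(m) = Mul(-18, m) (Function('E')(m) = Mul(-3, Mul(6, m)) = Mul(-18, m))
Function('S')(Z) = 0 (Function('S')(Z) = Mul(0, Z) = 0)
Mul(Mul(Add(16, -23), Function('E')(4)), Function('S')(I)) = Mul(Mul(Add(16, -23), Mul(-18, 4)), 0) = Mul(Mul(-7, -72), 0) = Mul(504, 0) = 0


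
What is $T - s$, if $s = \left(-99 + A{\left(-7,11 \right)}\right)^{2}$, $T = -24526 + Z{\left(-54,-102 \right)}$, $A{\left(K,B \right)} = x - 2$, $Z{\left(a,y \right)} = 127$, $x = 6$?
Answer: $-33424$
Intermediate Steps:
$A{\left(K,B \right)} = 4$ ($A{\left(K,B \right)} = 6 - 2 = 4$)
$T = -24399$ ($T = -24526 + 127 = -24399$)
$s = 9025$ ($s = \left(-99 + 4\right)^{2} = \left(-95\right)^{2} = 9025$)
$T - s = -24399 - 9025 = -33424$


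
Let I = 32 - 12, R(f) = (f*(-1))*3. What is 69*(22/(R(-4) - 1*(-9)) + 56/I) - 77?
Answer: 6597/35 ≈ 188.49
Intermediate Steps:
R(f) = -3*f (R(f) = -f*3 = -3*f)
I = 20
69*(22/(R(-4) - 1*(-9)) + 56/I) - 77 = 69*(22/(-3*(-4) - 1*(-9)) + 56/20) - 77 = 69*(22/(12 + 9) + 56*(1/20)) - 77 = 69*(22/21 + 14/5) - 77 = 69*(404/105) - 77 = 9292/35 - 77 = 6597/35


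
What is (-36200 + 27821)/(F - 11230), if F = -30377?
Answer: 931/4623 ≈ 0.20138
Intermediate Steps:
(-36200 + 27821)/(F - 11230) = (-36200 + 27821)/(-30377 - 11230) = -8379/(-41607) = -8379*(-1/41607) = 931/4623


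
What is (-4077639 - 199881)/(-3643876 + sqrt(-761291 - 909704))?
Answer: 15586752467520/13277833974371 + 4277520*I*sqrt(1670995)/13277833974371 ≈ 1.1739 + 0.00041644*I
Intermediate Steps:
(-4077639 - 199881)/(-3643876 + sqrt(-761291 - 909704)) = -4277520/(-3643876 + sqrt(-1670995)) = -4277520/(-3643876 + I*sqrt(1670995))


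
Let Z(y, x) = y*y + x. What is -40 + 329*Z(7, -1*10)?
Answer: 12791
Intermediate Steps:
Z(y, x) = x + y**2 (Z(y, x) = y**2 + x = x + y**2)
-40 + 329*Z(7, -1*10) = -40 + 329*(-1*10 + 7**2) = -40 + 329*(-10 + 49) = -40 + 329*39 = -40 + 12831 = 12791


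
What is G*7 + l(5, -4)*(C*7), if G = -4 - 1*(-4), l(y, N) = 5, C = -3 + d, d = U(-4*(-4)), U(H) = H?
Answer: 455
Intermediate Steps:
d = 16 (d = -4*(-4) = 16)
C = 13 (C = -3 + 16 = 13)
G = 0 (G = -4 + 4 = 0)
G*7 + l(5, -4)*(C*7) = 0*7 + 5*(13*7) = 0 + 5*91 = 0 + 455 = 455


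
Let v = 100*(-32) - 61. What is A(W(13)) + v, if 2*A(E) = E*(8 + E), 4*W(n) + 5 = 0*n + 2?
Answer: -104439/32 ≈ -3263.7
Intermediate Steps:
W(n) = -¾ (W(n) = -5/4 + (0*n + 2)/4 = -5/4 + (0 + 2)/4 = -5/4 + (¼)*2 = -5/4 + ½ = -¾)
v = -3261 (v = -3200 - 61 = -3261)
A(E) = E*(8 + E)/2 (A(E) = (E*(8 + E))/2 = E*(8 + E)/2)
A(W(13)) + v = (½)*(-¾)*(8 - ¾) - 3261 = (½)*(-¾)*(29/4) - 3261 = -87/32 - 3261 = -104439/32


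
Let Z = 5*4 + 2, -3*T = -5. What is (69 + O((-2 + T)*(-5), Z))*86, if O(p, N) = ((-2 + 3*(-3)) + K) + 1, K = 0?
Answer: 5074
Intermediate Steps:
T = 5/3 (T = -⅓*(-5) = 5/3 ≈ 1.6667)
Z = 22 (Z = 20 + 2 = 22)
O(p, N) = -10 (O(p, N) = ((-2 + 3*(-3)) + 0) + 1 = ((-2 - 9) + 0) + 1 = (-11 + 0) + 1 = -11 + 1 = -10)
(69 + O((-2 + T)*(-5), Z))*86 = (69 - 10)*86 = 59*86 = 5074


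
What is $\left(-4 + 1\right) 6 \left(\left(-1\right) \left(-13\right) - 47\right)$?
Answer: $612$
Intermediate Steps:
$\left(-4 + 1\right) 6 \left(\left(-1\right) \left(-13\right) - 47\right) = \left(-3\right) 6 \left(13 - 47\right) = \left(-18\right) \left(-34\right) = 612$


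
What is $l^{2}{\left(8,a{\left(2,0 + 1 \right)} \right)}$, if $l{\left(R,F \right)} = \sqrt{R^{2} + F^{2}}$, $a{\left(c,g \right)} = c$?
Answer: $68$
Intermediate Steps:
$l{\left(R,F \right)} = \sqrt{F^{2} + R^{2}}$
$l^{2}{\left(8,a{\left(2,0 + 1 \right)} \right)} = \left(\sqrt{2^{2} + 8^{2}}\right)^{2} = \left(\sqrt{4 + 64}\right)^{2} = \left(\sqrt{68}\right)^{2} = \left(2 \sqrt{17}\right)^{2} = 68$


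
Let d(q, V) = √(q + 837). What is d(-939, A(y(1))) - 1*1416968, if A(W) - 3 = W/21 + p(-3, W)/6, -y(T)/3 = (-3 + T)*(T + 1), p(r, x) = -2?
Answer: -1416968 + I*√102 ≈ -1.417e+6 + 10.1*I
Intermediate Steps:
y(T) = -3*(1 + T)*(-3 + T) (y(T) = -3*(-3 + T)*(T + 1) = -3*(-3 + T)*(1 + T) = -3*(1 + T)*(-3 + T))
A(W) = 8/3 + W/21 (A(W) = 3 + (W/21 - 2/6) = 3 + (W*(1/21) - 2*⅙) = 3 + (W/21 - ⅓) = 3 + (-⅓ + W/21) = 8/3 + W/21)
d(q, V) = √(837 + q)
d(-939, A(y(1))) - 1*1416968 = √(837 - 939) - 1*1416968 = √(-102) - 1416968 = I*√102 - 1416968 = -1416968 + I*√102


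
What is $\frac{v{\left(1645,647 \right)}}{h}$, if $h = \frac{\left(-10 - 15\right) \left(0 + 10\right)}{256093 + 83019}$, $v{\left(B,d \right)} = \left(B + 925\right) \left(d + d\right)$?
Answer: $- \frac{112774408496}{25} \approx -4.511 \cdot 10^{9}$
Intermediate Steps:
$v{\left(B,d \right)} = 2 d \left(925 + B\right)$ ($v{\left(B,d \right)} = \left(925 + B\right) 2 d = 2 d \left(925 + B\right)$)
$h = - \frac{125}{169556}$ ($h = \frac{\left(-25\right) 10}{339112} = \frac{1}{339112} \left(-250\right) = - \frac{125}{169556} \approx -0.00073722$)
$\frac{v{\left(1645,647 \right)}}{h} = \frac{2 \cdot 647 \left(925 + 1645\right)}{- \frac{125}{169556}} = 2 \cdot 647 \cdot 2570 \left(- \frac{169556}{125}\right) = 3325580 \left(- \frac{169556}{125}\right) = - \frac{112774408496}{25}$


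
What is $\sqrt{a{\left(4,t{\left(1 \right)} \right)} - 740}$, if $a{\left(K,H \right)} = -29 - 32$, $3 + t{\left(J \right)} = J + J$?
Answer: $3 i \sqrt{89} \approx 28.302 i$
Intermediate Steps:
$t{\left(J \right)} = -3 + 2 J$ ($t{\left(J \right)} = -3 + \left(J + J\right) = -3 + 2 J$)
$a{\left(K,H \right)} = -61$
$\sqrt{a{\left(4,t{\left(1 \right)} \right)} - 740} = \sqrt{-61 - 740} = \sqrt{-801} = 3 i \sqrt{89}$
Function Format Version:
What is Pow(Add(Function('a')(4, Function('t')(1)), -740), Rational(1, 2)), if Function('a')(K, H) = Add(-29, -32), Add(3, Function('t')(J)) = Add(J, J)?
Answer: Mul(3, I, Pow(89, Rational(1, 2))) ≈ Mul(28.302, I)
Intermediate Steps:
Function('t')(J) = Add(-3, Mul(2, J)) (Function('t')(J) = Add(-3, Add(J, J)) = Add(-3, Mul(2, J)))
Function('a')(K, H) = -61
Pow(Add(Function('a')(4, Function('t')(1)), -740), Rational(1, 2)) = Pow(Add(-61, -740), Rational(1, 2)) = Pow(-801, Rational(1, 2)) = Mul(3, I, Pow(89, Rational(1, 2)))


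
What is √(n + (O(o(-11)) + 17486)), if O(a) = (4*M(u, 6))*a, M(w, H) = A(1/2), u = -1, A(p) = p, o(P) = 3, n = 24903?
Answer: √42395 ≈ 205.90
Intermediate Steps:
M(w, H) = ½ (M(w, H) = 1/2 = ½)
O(a) = 2*a (O(a) = (4*(½))*a = 2*a)
√(n + (O(o(-11)) + 17486)) = √(24903 + (2*3 + 17486)) = √(24903 + (6 + 17486)) = √(24903 + 17492) = √42395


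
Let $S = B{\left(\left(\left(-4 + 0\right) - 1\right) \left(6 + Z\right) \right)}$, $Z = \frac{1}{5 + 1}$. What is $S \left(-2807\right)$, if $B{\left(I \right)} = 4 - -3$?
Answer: $-19649$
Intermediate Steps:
$Z = \frac{1}{6} \approx 0.16667$
$B{\left(I \right)} = 7$ ($B{\left(I \right)} = 4 + 3 = 7$)
$S = 7$
$S \left(-2807\right) = 7 \left(-2807\right) = -19649$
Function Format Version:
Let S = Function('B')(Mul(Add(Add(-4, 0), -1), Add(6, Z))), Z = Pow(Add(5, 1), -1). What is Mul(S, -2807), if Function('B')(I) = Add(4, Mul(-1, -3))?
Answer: -19649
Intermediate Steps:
Z = Rational(1, 6) (Z = Pow(6, -1) = Rational(1, 6) ≈ 0.16667)
Function('B')(I) = 7 (Function('B')(I) = Add(4, 3) = 7)
S = 7
Mul(S, -2807) = Mul(7, -2807) = -19649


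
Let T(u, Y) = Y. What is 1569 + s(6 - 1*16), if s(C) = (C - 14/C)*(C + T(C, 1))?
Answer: 8232/5 ≈ 1646.4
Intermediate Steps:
s(C) = (1 + C)*(C - 14/C) (s(C) = (C - 14/C)*(C + 1) = (C - 14/C)*(1 + C) = (1 + C)*(C - 14/C))
1569 + s(6 - 1*16) = 1569 + (-14 + (6 - 1*16) + (6 - 1*16)² - 14/(6 - 1*16)) = 1569 + (-14 + (6 - 16) + (6 - 16)² - 14/(6 - 16)) = 1569 + (-14 - 10 + (-10)² - 14/(-10)) = 1569 + (-14 - 10 + 100 - 14*(-⅒)) = 1569 + (-14 - 10 + 100 + 7/5) = 1569 + 387/5 = 8232/5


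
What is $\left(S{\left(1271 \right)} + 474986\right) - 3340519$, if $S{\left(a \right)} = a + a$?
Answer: $-2862991$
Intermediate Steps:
$S{\left(a \right)} = 2 a$
$\left(S{\left(1271 \right)} + 474986\right) - 3340519 = \left(2 \cdot 1271 + 474986\right) - 3340519 = \left(2542 + 474986\right) - 3340519 = 477528 - 3340519 = -2862991$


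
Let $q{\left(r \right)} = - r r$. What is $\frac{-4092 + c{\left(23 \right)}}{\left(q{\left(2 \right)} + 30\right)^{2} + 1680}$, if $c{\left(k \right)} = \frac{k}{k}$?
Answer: $- \frac{4091}{2356} \approx -1.7364$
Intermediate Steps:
$c{\left(k \right)} = 1$
$q{\left(r \right)} = - r^{2}$
$\frac{-4092 + c{\left(23 \right)}}{\left(q{\left(2 \right)} + 30\right)^{2} + 1680} = \frac{-4092 + 1}{\left(- 2^{2} + 30\right)^{2} + 1680} = - \frac{4091}{\left(\left(-1\right) 4 + 30\right)^{2} + 1680} = - \frac{4091}{\left(-4 + 30\right)^{2} + 1680} = - \frac{4091}{26^{2} + 1680} = - \frac{4091}{676 + 1680} = - \frac{4091}{2356}$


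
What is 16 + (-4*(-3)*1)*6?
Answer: 88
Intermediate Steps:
16 + (-4*(-3)*1)*6 = 16 + (12*1)*6 = 16 + 12*6 = 16 + 72 = 88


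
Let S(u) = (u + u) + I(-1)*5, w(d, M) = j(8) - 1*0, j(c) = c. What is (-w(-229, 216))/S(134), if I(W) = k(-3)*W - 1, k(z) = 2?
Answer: -8/253 ≈ -0.031621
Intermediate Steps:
I(W) = -1 + 2*W (I(W) = 2*W - 1 = -1 + 2*W)
w(d, M) = 8 (w(d, M) = 8 - 1*0 = 8 + 0 = 8)
S(u) = -15 + 2*u (S(u) = (u + u) + (-1 + 2*(-1))*5 = 2*u + (-1 - 2)*5 = 2*u - 3*5 = 2*u - 15 = -15 + 2*u)
(-w(-229, 216))/S(134) = (-1*8)/(-15 + 2*134) = -8/(-15 + 268) = -8/253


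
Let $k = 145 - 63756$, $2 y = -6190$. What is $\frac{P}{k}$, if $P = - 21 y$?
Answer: $- \frac{64995}{63611} \approx -1.0218$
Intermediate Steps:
$y = -3095$ ($y = \frac{1}{2} \left(-6190\right) = -3095$)
$P = 64995$ ($P = \left(-21\right) \left(-3095\right) = 64995$)
$k = -63611$ ($k = 145 - 63756 = -63611$)
$\frac{P}{k} = \frac{64995}{-63611} = 64995 \left(- \frac{1}{63611}\right) = - \frac{64995}{63611}$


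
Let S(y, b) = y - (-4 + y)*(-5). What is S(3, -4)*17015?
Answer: -34030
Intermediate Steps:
S(y, b) = -20 + 6*y (S(y, b) = y - (20 - 5*y) = y + (-20 + 5*y) = -20 + 6*y)
S(3, -4)*17015 = (-20 + 6*3)*17015 = (-20 + 18)*17015 = -2*17015 = -34030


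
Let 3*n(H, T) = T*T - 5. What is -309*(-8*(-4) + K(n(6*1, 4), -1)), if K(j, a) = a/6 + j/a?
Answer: -17407/2 ≈ -8703.5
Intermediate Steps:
n(H, T) = -5/3 + T**2/3 (n(H, T) = (T*T - 5)/3 = (T**2 - 5)/3 = (-5 + T**2)/3 = -5/3 + T**2/3)
K(j, a) = a/6 + j/a (K(j, a) = a*(1/6) + j/a = a/6 + j/a)
-309*(-8*(-4) + K(n(6*1, 4), -1)) = -309*(-8*(-4) + ((1/6)*(-1) + (-5/3 + (1/3)*4**2)/(-1))) = -309*(32 + (-1/6 + (-5/3 + (1/3)*16)*(-1))) = -309*(32 + (-1/6 + (-5/3 + 16/3)*(-1))) = -309*(32 + (-1/6 + (11/3)*(-1))) = -309*(32 + (-1/6 - 11/3)) = -309*(32 - 23/6) = -309*169/6 = -17407/2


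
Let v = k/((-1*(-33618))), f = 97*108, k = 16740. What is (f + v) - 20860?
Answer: -58178762/5603 ≈ -10384.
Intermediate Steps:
f = 10476
v = 2790/5603 (v = 16740/((-1*(-33618))) = 16740/33618 = 16740*(1/33618) = 2790/5603 ≈ 0.49795)
(f + v) - 20860 = (10476 + 2790/5603) - 20860 = 58699818/5603 - 20860 = -58178762/5603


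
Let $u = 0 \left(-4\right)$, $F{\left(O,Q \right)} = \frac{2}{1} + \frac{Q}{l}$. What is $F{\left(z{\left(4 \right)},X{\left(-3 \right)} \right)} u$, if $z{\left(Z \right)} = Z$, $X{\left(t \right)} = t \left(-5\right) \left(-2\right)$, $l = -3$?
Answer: $0$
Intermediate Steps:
$X{\left(t \right)} = 10 t$ ($X{\left(t \right)} = - 5 t \left(-2\right) = 10 t$)
$F{\left(O,Q \right)} = 2 - \frac{Q}{3}$ ($F{\left(O,Q \right)} = \frac{2}{1} + \frac{Q}{-3} = 2 \cdot 1 + Q \left(- \frac{1}{3}\right) = 2 - \frac{Q}{3}$)
$u = 0$
$F{\left(z{\left(4 \right)},X{\left(-3 \right)} \right)} u = \left(2 - \frac{10 \left(-3\right)}{3}\right) 0 = \left(2 - -10\right) 0 = \left(2 + 10\right) 0 = 12 \cdot 0 = 0$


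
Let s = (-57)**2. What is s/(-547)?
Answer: -3249/547 ≈ -5.9397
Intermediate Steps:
s = 3249
s/(-547) = 3249/(-547) = 3249*(-1/547) = -3249/547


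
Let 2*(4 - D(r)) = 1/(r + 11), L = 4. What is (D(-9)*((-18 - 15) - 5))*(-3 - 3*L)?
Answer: 4275/2 ≈ 2137.5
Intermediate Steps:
D(r) = 4 - 1/(2*(11 + r)) (D(r) = 4 - 1/(2*(r + 11)) = 4 - 1/(2*(11 + r)))
(D(-9)*((-18 - 15) - 5))*(-3 - 3*L) = (((87 + 8*(-9))/(2*(11 - 9)))*((-18 - 15) - 5))*(-3 - 3*4) = (((½)*(87 - 72)/2)*(-33 - 5))*(-3 - 12) = (((½)*(½)*15)*(-38))*(-15) = ((15/4)*(-38))*(-15) = -285/2*(-15) = 4275/2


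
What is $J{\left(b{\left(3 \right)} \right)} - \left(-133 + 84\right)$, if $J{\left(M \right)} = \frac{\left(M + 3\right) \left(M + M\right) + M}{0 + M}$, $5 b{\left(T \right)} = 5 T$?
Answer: $62$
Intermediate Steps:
$b{\left(T \right)} = T$ ($b{\left(T \right)} = \frac{5 T}{5} = T$)
$J{\left(M \right)} = \frac{M + 2 M \left(3 + M\right)}{M}$ ($J{\left(M \right)} = \frac{\left(3 + M\right) 2 M + M}{M} = \frac{2 M \left(3 + M\right) + M}{M} = \frac{M + 2 M \left(3 + M\right)}{M}$)
$J{\left(b{\left(3 \right)} \right)} - \left(-133 + 84\right) = \left(7 + 2 \cdot 3\right) - \left(-133 + 84\right) = \left(7 + 6\right) - -49 = 13 + 49 = 62$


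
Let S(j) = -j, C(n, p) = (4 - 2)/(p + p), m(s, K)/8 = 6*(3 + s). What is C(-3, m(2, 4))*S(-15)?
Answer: 1/16 ≈ 0.062500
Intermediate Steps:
m(s, K) = 144 + 48*s (m(s, K) = 8*(6*(3 + s)) = 8*(18 + 6*s) = 144 + 48*s)
C(n, p) = 1/p (C(n, p) = 2/((2*p)) = 2*(1/(2*p)) = 1/p)
C(-3, m(2, 4))*S(-15) = (-1*(-15))/(144 + 48*2) = 15/(144 + 96) = 15/240 = (1/240)*15 = 1/16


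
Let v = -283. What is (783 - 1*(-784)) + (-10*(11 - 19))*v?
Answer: -21073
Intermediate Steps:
(783 - 1*(-784)) + (-10*(11 - 19))*v = (783 - 1*(-784)) - 10*(11 - 19)*(-283) = (783 + 784) - 10*(-8)*(-283) = 1567 + 80*(-283) = 1567 - 22640 = -21073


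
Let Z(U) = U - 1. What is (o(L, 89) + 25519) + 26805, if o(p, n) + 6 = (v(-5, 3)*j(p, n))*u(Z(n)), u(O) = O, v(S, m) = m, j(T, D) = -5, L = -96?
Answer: 50998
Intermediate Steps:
Z(U) = -1 + U
o(p, n) = 9 - 15*n (o(p, n) = -6 + (3*(-5))*(-1 + n) = -6 - 15*(-1 + n) = -6 + (15 - 15*n) = 9 - 15*n)
(o(L, 89) + 25519) + 26805 = ((9 - 15*89) + 25519) + 26805 = ((9 - 1335) + 25519) + 26805 = (-1326 + 25519) + 26805 = 24193 + 26805 = 50998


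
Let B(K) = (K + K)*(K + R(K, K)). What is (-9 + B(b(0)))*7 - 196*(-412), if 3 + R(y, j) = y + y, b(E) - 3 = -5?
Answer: 80941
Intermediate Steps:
b(E) = -2 (b(E) = 3 - 5 = -2)
R(y, j) = -3 + 2*y (R(y, j) = -3 + (y + y) = -3 + 2*y)
B(K) = 2*K*(-3 + 3*K) (B(K) = (K + K)*(K + (-3 + 2*K)) = (2*K)*(-3 + 3*K) = 2*K*(-3 + 3*K))
(-9 + B(b(0)))*7 - 196*(-412) = (-9 + 6*(-2)*(-1 - 2))*7 - 196*(-412) = (-9 + 6*(-2)*(-3))*7 + 80752 = (-9 + 36)*7 + 80752 = 27*7 + 80752 = 189 + 80752 = 80941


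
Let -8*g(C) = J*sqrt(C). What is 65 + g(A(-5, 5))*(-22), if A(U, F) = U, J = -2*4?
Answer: 65 - 22*I*sqrt(5) ≈ 65.0 - 49.193*I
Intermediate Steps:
J = -8
g(C) = sqrt(C) (g(C) = -(-1)*sqrt(C) = sqrt(C))
65 + g(A(-5, 5))*(-22) = 65 + sqrt(-5)*(-22) = 65 + (I*sqrt(5))*(-22) = 65 - 22*I*sqrt(5)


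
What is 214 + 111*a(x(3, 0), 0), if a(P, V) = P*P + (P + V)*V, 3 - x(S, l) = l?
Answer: 1213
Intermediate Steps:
x(S, l) = 3 - l
a(P, V) = P² + V*(P + V)
214 + 111*a(x(3, 0), 0) = 214 + 111*((3 - 1*0)² + 0² + (3 - 1*0)*0) = 214 + 111*((3 + 0)² + 0 + (3 + 0)*0) = 214 + 111*(3² + 0 + 3*0) = 214 + 111*(9 + 0 + 0) = 214 + 111*9 = 214 + 999 = 1213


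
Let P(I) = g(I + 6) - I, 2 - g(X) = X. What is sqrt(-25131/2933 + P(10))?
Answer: I*sqrt(280168959)/2933 ≈ 5.7069*I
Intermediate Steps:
g(X) = 2 - X
P(I) = -4 - 2*I (P(I) = (2 - (I + 6)) - I = (2 - (6 + I)) - I = (2 + (-6 - I)) - I = (-4 - I) - I = -4 - 2*I)
sqrt(-25131/2933 + P(10)) = sqrt(-25131/2933 + (-4 - 2*10)) = sqrt(-25131*1/2933 + (-4 - 20)) = sqrt(-25131/2933 - 24) = sqrt(-95523/2933) = I*sqrt(280168959)/2933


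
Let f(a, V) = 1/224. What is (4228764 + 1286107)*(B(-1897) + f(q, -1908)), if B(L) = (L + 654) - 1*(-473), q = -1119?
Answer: -951199435209/224 ≈ -4.2464e+9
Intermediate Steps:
B(L) = 1127 + L (B(L) = (654 + L) + 473 = 1127 + L)
f(a, V) = 1/224
(4228764 + 1286107)*(B(-1897) + f(q, -1908)) = (4228764 + 1286107)*((1127 - 1897) + 1/224) = 5514871*(-770 + 1/224) = 5514871*(-172479/224) = -951199435209/224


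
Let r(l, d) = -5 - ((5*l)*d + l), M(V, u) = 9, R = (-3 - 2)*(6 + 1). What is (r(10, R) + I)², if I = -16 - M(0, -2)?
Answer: 2924100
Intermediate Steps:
R = -35 (R = -5*7 = -35)
r(l, d) = -5 - l - 5*d*l (r(l, d) = -5 - (5*d*l + l) = -5 - (l + 5*d*l) = -5 + (-l - 5*d*l) = -5 - l - 5*d*l)
I = -25 (I = -16 - 1*9 = -16 - 9 = -25)
(r(10, R) + I)² = ((-5 - 1*10 - 5*(-35)*10) - 25)² = ((-5 - 10 + 1750) - 25)² = (1735 - 25)² = 1710² = 2924100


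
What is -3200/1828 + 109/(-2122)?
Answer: -1747413/969754 ≈ -1.8019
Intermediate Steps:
-3200/1828 + 109/(-2122) = -3200*1/1828 + 109*(-1/2122) = -800/457 - 109/2122 = -1747413/969754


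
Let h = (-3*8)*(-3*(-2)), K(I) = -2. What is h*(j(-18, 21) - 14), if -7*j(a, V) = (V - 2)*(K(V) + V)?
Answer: 66096/7 ≈ 9442.3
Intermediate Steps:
j(a, V) = -(-2 + V)²/7 (j(a, V) = -(V - 2)*(-2 + V)/7 = -(-2 + V)*(-2 + V)/7 = -(-2 + V)²/7)
h = -144 (h = -24*6 = -144)
h*(j(-18, 21) - 14) = -144*((-4/7 - ⅐*21² + (4/7)*21) - 14) = -144*((-4/7 - ⅐*441 + 12) - 14) = -144*((-4/7 - 63 + 12) - 14) = -144*(-361/7 - 14) = -144*(-459/7) = 66096/7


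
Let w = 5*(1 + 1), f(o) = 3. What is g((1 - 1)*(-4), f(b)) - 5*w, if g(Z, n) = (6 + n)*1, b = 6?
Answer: -41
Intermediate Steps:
w = 10 (w = 5*2 = 10)
g(Z, n) = 6 + n
g((1 - 1)*(-4), f(b)) - 5*w = (6 + 3) - 5*10 = 9 - 50 = -41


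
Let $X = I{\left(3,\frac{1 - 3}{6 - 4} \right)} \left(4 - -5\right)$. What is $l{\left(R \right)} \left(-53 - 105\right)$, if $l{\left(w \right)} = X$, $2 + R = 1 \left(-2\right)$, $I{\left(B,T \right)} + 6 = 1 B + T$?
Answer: $5688$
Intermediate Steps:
$I{\left(B,T \right)} = -6 + B + T$ ($I{\left(B,T \right)} = -6 + \left(1 B + T\right) = -6 + \left(B + T\right) = -6 + B + T$)
$R = -4$ ($R = -2 + 1 \left(-2\right) = -2 - 2 = -4$)
$X = -36$ ($X = \left(-6 + 3 + \frac{1 - 3}{6 - 4}\right) \left(4 - -5\right) = \left(-6 + 3 - \frac{2}{2}\right) \left(4 + 5\right) = \left(-6 + 3 - 1\right) 9 = \left(-4\right) 9 = -36$)
$l{\left(w \right)} = -36$
$l{\left(R \right)} \left(-53 - 105\right) = - 36 \left(-53 - 105\right) = \left(-36\right) \left(-158\right) = 5688$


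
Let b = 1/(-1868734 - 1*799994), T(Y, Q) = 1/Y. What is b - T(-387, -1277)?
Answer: 889447/344265912 ≈ 0.0025836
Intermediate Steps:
b = -1/2668728 (b = 1/(-1868734 - 799994) = 1/(-2668728) = -1/2668728 ≈ -3.7471e-7)
b - T(-387, -1277) = -1/2668728 - 1/(-387) = -1/2668728 - 1*(-1/387) = -1/2668728 + 1/387 = 889447/344265912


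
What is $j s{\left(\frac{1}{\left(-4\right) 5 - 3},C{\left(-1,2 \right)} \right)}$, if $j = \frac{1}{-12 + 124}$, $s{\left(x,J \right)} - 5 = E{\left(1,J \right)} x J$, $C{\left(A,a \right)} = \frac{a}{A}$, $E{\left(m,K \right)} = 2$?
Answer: $\frac{17}{368} \approx 0.046196$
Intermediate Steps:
$s{\left(x,J \right)} = 5 + 2 J x$ ($s{\left(x,J \right)} = 5 + 2 x J = 5 + 2 J x$)
$j = \frac{1}{112} \approx 0.0089286$
$j s{\left(\frac{1}{\left(-4\right) 5 - 3},C{\left(-1,2 \right)} \right)} = \frac{5 + \frac{2 \frac{2}{-1}}{\left(-4\right) 5 - 3}}{112} = \frac{5 + \frac{2 \cdot 2 \left(-1\right)}{-20 - 3}}{112} = \frac{5 + 2 \left(-2\right) \frac{1}{-23}}{112} = \frac{5 + 2 \left(-2\right) \left(- \frac{1}{23}\right)}{112} = \frac{5 + \frac{4}{23}}{112} = \frac{1}{112} \cdot \frac{119}{23} = \frac{17}{368}$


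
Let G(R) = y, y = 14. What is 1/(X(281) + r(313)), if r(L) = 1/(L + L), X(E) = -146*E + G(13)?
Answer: -626/25673511 ≈ -2.4383e-5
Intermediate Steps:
G(R) = 14
X(E) = 14 - 146*E (X(E) = -146*E + 14 = 14 - 146*E)
r(L) = 1/(2*L)
1/(X(281) + r(313)) = 1/((14 - 146*281) + (1/2)/313) = 1/((14 - 41026) + (1/2)*(1/313)) = 1/(-41012 + 1/626) = 1/(-25673511/626) = -626/25673511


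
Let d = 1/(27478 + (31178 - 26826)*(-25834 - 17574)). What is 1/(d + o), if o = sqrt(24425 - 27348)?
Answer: -188884138/104284507009732897613 - 35677217588003044*I*sqrt(2923)/104284507009732897613 ≈ -1.8112e-12 - 0.018496*I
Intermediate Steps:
d = -1/188884138 (d = 1/(27478 + 4352*(-43408)) = 1/(27478 - 188911616) = 1/(-188884138) = -1/188884138 ≈ -5.2943e-9)
o = I*sqrt(2923) (o = sqrt(-2923) = I*sqrt(2923) ≈ 54.065*I)
1/(d + o) = 1/(-1/188884138 + I*sqrt(2923))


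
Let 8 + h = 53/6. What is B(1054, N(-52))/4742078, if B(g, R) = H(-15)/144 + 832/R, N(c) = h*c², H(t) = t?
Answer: 827/14795283360 ≈ 5.5896e-8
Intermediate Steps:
h = ⅚ (h = -8 + 53/6 = ⅚ ≈ 0.83333)
N(c) = 5*c²/6
B(g, R) = -5/48 + 832/R (B(g, R) = -15/144 + 832/R = -15*1/144 + 832/R = -5/48 + 832/R)
B(1054, N(-52))/4742078 = (-5/48 + 832/(((⅚)*(-52)²)))/4742078 = (-5/48 + 832/(((⅚)*2704)))*(1/4742078) = (-5/48 + 832/(6760/3))*(1/4742078) = (-5/48 + 832*(3/6760))*(1/4742078) = (-5/48 + 24/65)*(1/4742078) = (827/3120)*(1/4742078) = 827/14795283360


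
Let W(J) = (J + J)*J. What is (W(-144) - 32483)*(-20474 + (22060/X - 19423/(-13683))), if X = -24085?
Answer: -12130015914842791/65911011 ≈ -1.8404e+8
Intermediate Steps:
W(J) = 2*J**2 (W(J) = (2*J)*J = 2*J**2)
(W(-144) - 32483)*(-20474 + (22060/X - 19423/(-13683))) = (2*(-144)**2 - 32483)*(-20474 + (22060/(-24085) - 19423/(-13683))) = (2*20736 - 32483)*(-20474 + (22060*(-1/24085) - 19423*(-1/13683))) = (41472 - 32483)*(-20474 + (-4412/4817 + 19423/13683)) = 8989*(-20474 + 33191195/65911011) = 8989*(-1349428848019/65911011) = -12130015914842791/65911011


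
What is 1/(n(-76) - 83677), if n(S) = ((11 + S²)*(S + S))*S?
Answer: 1/66767747 ≈ 1.4977e-8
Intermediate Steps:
n(S) = 2*S²*(11 + S²) (n(S) = ((11 + S²)*(2*S))*S = (2*S*(11 + S²))*S = 2*S²*(11 + S²))
1/(n(-76) - 83677) = 1/(2*(-76)²*(11 + (-76)²) - 83677) = 1/(2*5776*(11 + 5776) - 83677) = 1/(2*5776*5787 - 83677) = 1/(66851424 - 83677) = 1/66767747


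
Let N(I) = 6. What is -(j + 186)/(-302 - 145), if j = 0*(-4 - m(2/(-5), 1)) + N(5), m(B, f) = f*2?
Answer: 64/149 ≈ 0.42953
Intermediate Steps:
m(B, f) = 2*f
j = 6 (j = 0*(-4 - 2) + 6 = 0*(-6) + 6 = 0 + 6 = 6)
-(j + 186)/(-302 - 145) = -(6 + 186)/(-302 - 145) = -192/(-447) = -192*(-1)/447 = -1*(-64/149) = 64/149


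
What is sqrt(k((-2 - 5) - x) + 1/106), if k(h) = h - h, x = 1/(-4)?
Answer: sqrt(106)/106 ≈ 0.097129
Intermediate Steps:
x = -1/4 ≈ -0.25000
k(h) = 0
sqrt(k((-2 - 5) - x) + 1/106) = sqrt(0 + 1/106) = sqrt(1/106) = sqrt(106)/106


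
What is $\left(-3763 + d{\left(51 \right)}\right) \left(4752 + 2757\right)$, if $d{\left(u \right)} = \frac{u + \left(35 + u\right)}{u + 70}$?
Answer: $- \frac{3417991674}{121} \approx -2.8248 \cdot 10^{7}$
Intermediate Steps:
$d{\left(u \right)} = \frac{35 + 2 u}{70 + u}$
$\left(-3763 + d{\left(51 \right)}\right) \left(4752 + 2757\right) = \left(-3763 + \frac{35 + 2 \cdot 51}{70 + 51}\right) \left(4752 + 2757\right) = \left(-3763 + \frac{35 + 102}{121}\right) 7509 = \left(-3763 + \frac{1}{121} \cdot 137\right) 7509 = \left(-3763 + \frac{137}{121}\right) 7509 = \left(- \frac{455186}{121}\right) 7509 = - \frac{3417991674}{121}$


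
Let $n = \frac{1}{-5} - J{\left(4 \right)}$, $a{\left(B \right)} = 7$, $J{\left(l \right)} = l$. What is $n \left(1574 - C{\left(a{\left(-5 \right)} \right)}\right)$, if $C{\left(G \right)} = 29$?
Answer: $-6489$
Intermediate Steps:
$n = - \frac{21}{5}$ ($n = \frac{1}{-5} - 4 = - \frac{1}{5} - 4 = - \frac{21}{5} \approx -4.2$)
$n \left(1574 - C{\left(a{\left(-5 \right)} \right)}\right) = - \frac{21 \left(1574 - 29\right)}{5} = \left(- \frac{21}{5}\right) 1545 = -6489$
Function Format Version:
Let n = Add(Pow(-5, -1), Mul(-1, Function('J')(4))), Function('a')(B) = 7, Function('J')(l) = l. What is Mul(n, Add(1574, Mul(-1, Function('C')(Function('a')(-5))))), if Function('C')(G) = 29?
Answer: -6489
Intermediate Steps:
n = Rational(-21, 5) (n = Add(Pow(-5, -1), Mul(-1, 4)) = Add(Rational(-1, 5), -4) = Rational(-21, 5) ≈ -4.2000)
Mul(n, Add(1574, Mul(-1, Function('C')(Function('a')(-5))))) = Mul(Rational(-21, 5), Add(1574, Mul(-1, 29))) = Mul(Rational(-21, 5), Add(1574, -29)) = Mul(Rational(-21, 5), 1545) = -6489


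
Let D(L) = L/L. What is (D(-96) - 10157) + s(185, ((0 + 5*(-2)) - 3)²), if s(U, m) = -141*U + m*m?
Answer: -7680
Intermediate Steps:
D(L) = 1
s(U, m) = m² - 141*U (s(U, m) = -141*U + m² = m² - 141*U)
(D(-96) - 10157) + s(185, ((0 + 5*(-2)) - 3)²) = (1 - 10157) + ((((0 + 5*(-2)) - 3)²)² - 141*185) = -10156 + ((((0 - 10) - 3)²)² - 26085) = -10156 + (((-10 - 3)²)² - 26085) = -10156 + (((-13)²)² - 26085) = -10156 + (169² - 26085) = -10156 + (28561 - 26085) = -10156 + 2476 = -7680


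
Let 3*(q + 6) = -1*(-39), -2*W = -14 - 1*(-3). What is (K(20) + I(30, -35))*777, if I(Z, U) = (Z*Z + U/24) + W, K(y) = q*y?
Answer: 6489763/8 ≈ 8.1122e+5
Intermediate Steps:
W = 11/2 (W = -(-14 - 1*(-3))/2 = -(-14 + 3)/2 = -½*(-11) = 11/2 ≈ 5.5000)
q = 7 (q = -6 + (-1*(-39))/3 = -6 + (⅓)*39 = -6 + 13 = 7)
K(y) = 7*y
I(Z, U) = 11/2 + Z² + U/24 (I(Z, U) = (Z*Z + U/24) + 11/2 = (Z² + U/24) + 11/2 = 11/2 + Z² + U/24)
(K(20) + I(30, -35))*777 = (7*20 + (11/2 + 30² + (1/24)*(-35)))*777 = (140 + (11/2 + 900 - 35/24))*777 = (140 + 21697/24)*777 = (25057/24)*777 = 6489763/8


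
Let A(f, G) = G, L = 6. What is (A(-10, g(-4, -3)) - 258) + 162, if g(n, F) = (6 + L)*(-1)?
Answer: -108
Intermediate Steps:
g(n, F) = -12 (g(n, F) = (6 + 6)*(-1) = 12*(-1) = -12)
(A(-10, g(-4, -3)) - 258) + 162 = (-12 - 258) + 162 = -270 + 162 = -108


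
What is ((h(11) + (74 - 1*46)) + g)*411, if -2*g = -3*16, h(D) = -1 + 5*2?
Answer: 25071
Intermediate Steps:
h(D) = 9 (h(D) = -1 + 10 = 9)
g = 24 (g = -(-3)*16/2 = -1/2*(-48) = 24)
((h(11) + (74 - 1*46)) + g)*411 = ((9 + (74 - 1*46)) + 24)*411 = ((9 + (74 - 46)) + 24)*411 = ((9 + 28) + 24)*411 = (37 + 24)*411 = 61*411 = 25071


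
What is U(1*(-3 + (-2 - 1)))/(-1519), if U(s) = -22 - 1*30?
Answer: 52/1519 ≈ 0.034233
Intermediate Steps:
U(s) = -52 (U(s) = -22 - 30 = -52)
U(1*(-3 + (-2 - 1)))/(-1519) = -52/(-1519) = -52*(-1/1519) = 52/1519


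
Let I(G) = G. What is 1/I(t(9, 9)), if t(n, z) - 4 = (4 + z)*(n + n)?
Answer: 1/238 ≈ 0.0042017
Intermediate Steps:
t(n, z) = 4 + 2*n*(4 + z) (t(n, z) = 4 + (4 + z)*(n + n) = 4 + (4 + z)*(2*n) = 4 + 2*n*(4 + z))
1/I(t(9, 9)) = 1/(4 + 8*9 + 2*9*9) = 1/(4 + 72 + 162) = 1/238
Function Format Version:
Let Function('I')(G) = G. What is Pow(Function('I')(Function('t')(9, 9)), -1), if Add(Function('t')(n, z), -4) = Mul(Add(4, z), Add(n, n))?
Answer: Rational(1, 238) ≈ 0.0042017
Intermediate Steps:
Function('t')(n, z) = Add(4, Mul(2, n, Add(4, z))) (Function('t')(n, z) = Add(4, Mul(Add(4, z), Add(n, n))) = Add(4, Mul(Add(4, z), Mul(2, n))) = Add(4, Mul(2, n, Add(4, z))))
Pow(Function('I')(Function('t')(9, 9)), -1) = Pow(Add(4, Mul(8, 9), Mul(2, 9, 9)), -1) = Pow(Add(4, 72, 162), -1) = Pow(238, -1) = Rational(1, 238)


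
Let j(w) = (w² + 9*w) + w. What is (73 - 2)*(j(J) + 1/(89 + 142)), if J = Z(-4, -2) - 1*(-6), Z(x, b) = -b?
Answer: 2361815/231 ≈ 10224.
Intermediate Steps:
J = 8 (J = -1*(-2) - 1*(-6) = 2 + 6 = 8)
j(w) = w² + 10*w
(73 - 2)*(j(J) + 1/(89 + 142)) = (73 - 2)*(8*(10 + 8) + 1/(89 + 142)) = 71*(8*18 + 1/231) = 71*(144 + 1/231) = 71*(33265/231) = 2361815/231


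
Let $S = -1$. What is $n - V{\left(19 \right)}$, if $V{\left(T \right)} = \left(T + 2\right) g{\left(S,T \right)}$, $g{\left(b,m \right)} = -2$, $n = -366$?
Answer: $-324$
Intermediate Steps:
$V{\left(T \right)} = -4 - 2 T$ ($V{\left(T \right)} = \left(T + 2\right) \left(-2\right) = \left(2 + T\right) \left(-2\right) = -4 - 2 T$)
$n - V{\left(19 \right)} = -366 - \left(-4 - 38\right) = -366 - -42 = -366 + 42 = -324$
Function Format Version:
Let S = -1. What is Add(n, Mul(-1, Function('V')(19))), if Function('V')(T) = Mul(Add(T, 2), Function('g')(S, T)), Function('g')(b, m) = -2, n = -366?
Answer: -324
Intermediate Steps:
Function('V')(T) = Add(-4, Mul(-2, T)) (Function('V')(T) = Mul(Add(T, 2), -2) = Mul(Add(2, T), -2) = Add(-4, Mul(-2, T)))
Add(n, Mul(-1, Function('V')(19))) = Add(-366, Mul(-1, Add(-4, Mul(-2, 19)))) = Add(-366, Mul(-1, Add(-4, -38))) = Add(-366, Mul(-1, -42)) = Add(-366, 42) = -324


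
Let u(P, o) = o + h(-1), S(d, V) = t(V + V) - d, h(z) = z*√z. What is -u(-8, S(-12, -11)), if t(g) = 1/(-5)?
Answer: -59/5 + I ≈ -11.8 + 1.0*I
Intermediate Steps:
h(z) = z^(3/2)
t(g) = -⅕
S(d, V) = -⅕ - d
u(P, o) = o - I (u(P, o) = o + (-1)^(3/2) = o - I)
-u(-8, S(-12, -11)) = -((-⅕ - 1*(-12)) - I) = -((-⅕ + 12) - I) = -(59/5 - I) = -59/5 + I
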